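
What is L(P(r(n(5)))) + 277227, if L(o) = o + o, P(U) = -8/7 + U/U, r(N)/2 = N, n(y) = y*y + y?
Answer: 1940587/7 ≈ 2.7723e+5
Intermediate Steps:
n(y) = y + y² (n(y) = y² + y = y + y²)
r(N) = 2*N
P(U) = -⅐ (P(U) = -8*⅐ + 1 = -8/7 + 1 = -⅐)
L(o) = 2*o
L(P(r(n(5)))) + 277227 = 2*(-⅐) + 277227 = -2/7 + 277227 = 1940587/7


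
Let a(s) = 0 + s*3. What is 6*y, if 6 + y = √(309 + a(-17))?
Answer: -36 + 6*√258 ≈ 60.374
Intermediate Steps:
a(s) = 3*s (a(s) = 0 + 3*s = 3*s)
y = -6 + √258 (y = -6 + √(309 + 3*(-17)) = -6 + √(309 - 51) = -6 + √258 ≈ 10.062)
6*y = 6*(-6 + √258) = -36 + 6*√258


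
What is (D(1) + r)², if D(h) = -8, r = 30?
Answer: 484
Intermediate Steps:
(D(1) + r)² = (-8 + 30)² = 22² = 484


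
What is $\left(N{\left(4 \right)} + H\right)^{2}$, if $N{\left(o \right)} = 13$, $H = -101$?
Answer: $7744$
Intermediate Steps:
$\left(N{\left(4 \right)} + H\right)^{2} = \left(13 - 101\right)^{2} = \left(-88\right)^{2} = 7744$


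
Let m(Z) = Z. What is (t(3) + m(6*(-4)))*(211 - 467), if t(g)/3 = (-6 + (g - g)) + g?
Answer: 8448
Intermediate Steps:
t(g) = -18 + 3*g (t(g) = 3*((-6 + (g - g)) + g) = 3*((-6 + 0) + g) = 3*(-6 + g) = -18 + 3*g)
(t(3) + m(6*(-4)))*(211 - 467) = ((-18 + 3*3) + 6*(-4))*(211 - 467) = ((-18 + 9) - 24)*(-256) = (-9 - 24)*(-256) = -33*(-256) = 8448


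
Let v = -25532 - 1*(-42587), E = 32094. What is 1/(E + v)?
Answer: 1/49149 ≈ 2.0346e-5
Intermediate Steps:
v = 17055 (v = -25532 + 42587 = 17055)
1/(E + v) = 1/(32094 + 17055) = 1/49149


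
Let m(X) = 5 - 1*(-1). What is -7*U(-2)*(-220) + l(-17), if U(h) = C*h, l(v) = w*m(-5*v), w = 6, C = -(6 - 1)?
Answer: 15436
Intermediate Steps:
C = -5 (C = -1*5 = -5)
m(X) = 6 (m(X) = 5 + 1 = 6)
l(v) = 36 (l(v) = 6*6 = 36)
U(h) = -5*h
-7*U(-2)*(-220) + l(-17) = -(-35)*(-2)*(-220) + 36 = -7*10*(-220) + 36 = -70*(-220) + 36 = 15400 + 36 = 15436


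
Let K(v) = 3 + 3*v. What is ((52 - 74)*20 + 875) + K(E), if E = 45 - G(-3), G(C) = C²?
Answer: 546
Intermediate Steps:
E = 36 (E = 45 - 1*(-3)² = 45 - 1*9 = 45 - 9 = 36)
((52 - 74)*20 + 875) + K(E) = ((52 - 74)*20 + 875) + (3 + 3*36) = (-22*20 + 875) + (3 + 108) = (-440 + 875) + 111 = 435 + 111 = 546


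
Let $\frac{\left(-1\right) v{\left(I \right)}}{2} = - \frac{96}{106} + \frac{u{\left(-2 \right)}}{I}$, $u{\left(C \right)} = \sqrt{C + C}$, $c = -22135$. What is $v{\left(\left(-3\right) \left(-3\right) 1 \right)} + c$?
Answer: $- \frac{1173059}{53} - \frac{4 i}{9} \approx -22133.0 - 0.44444 i$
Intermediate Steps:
$u{\left(C \right)} = \sqrt{2} \sqrt{C}$ ($u{\left(C \right)} = \sqrt{2 C} = \sqrt{2} \sqrt{C}$)
$v{\left(I \right)} = \frac{96}{53} - \frac{4 i}{I}$ ($v{\left(I \right)} = - 2 \left(- \frac{96}{106} + \frac{\sqrt{2} \sqrt{-2}}{I}\right) = - 2 \left(\left(-96\right) \frac{1}{106} + \frac{\sqrt{2} i \sqrt{2}}{I}\right) = - 2 \left(- \frac{48}{53} + \frac{2 i}{I}\right) = \frac{96}{53} - \frac{4 i}{I}$)
$v{\left(\left(-3\right) \left(-3\right) 1 \right)} + c = \left(\frac{96}{53} - \frac{4 i}{\left(-3\right) \left(-3\right) 1}\right) - 22135 = \left(\frac{96}{53} - \frac{4 i}{9 \cdot 1}\right) - 22135 = \left(\frac{96}{53} - \frac{4 i}{9}\right) - 22135 = - \frac{1173059}{53} - \frac{4 i}{9}$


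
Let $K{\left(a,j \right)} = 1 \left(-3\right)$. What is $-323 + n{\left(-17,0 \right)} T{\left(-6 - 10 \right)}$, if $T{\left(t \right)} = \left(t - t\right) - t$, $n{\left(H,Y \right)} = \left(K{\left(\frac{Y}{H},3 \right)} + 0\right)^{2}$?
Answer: $-179$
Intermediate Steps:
$K{\left(a,j \right)} = -3$
$n{\left(H,Y \right)} = 9$ ($n{\left(H,Y \right)} = \left(-3 + 0\right)^{2} = \left(-3\right)^{2} = 9$)
$T{\left(t \right)} = - t$ ($T{\left(t \right)} = 0 - t = - t$)
$-323 + n{\left(-17,0 \right)} T{\left(-6 - 10 \right)} = -323 + 9 \left(- (-6 - 10)\right) = -323 + 9 \left(\left(-1\right) \left(-16\right)\right) = -323 + 9 \cdot 16 = -323 + 144 = -179$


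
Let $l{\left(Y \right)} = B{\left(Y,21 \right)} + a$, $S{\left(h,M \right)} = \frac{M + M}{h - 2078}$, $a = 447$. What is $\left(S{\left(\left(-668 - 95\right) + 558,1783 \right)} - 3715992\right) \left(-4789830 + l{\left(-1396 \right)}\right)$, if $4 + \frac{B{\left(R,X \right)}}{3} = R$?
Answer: $\frac{13555634834347022}{761} \approx 1.7813 \cdot 10^{13}$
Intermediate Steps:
$B{\left(R,X \right)} = -12 + 3 R$
$S{\left(h,M \right)} = \frac{2 M}{-2078 + h}$
$l{\left(Y \right)} = 435 + 3 Y$ ($l{\left(Y \right)} = \left(-12 + 3 Y\right) + 447 = 435 + 3 Y$)
$\left(S{\left(\left(-668 - 95\right) + 558,1783 \right)} - 3715992\right) \left(-4789830 + l{\left(-1396 \right)}\right) = \left(2 \cdot 1783 \frac{1}{-2078 + \left(\left(-668 - 95\right) + 558\right)} - 3715992\right) \left(-4789830 + \left(435 + 3 \left(-1396\right)\right)\right) = \left(2 \cdot 1783 \frac{1}{-2078 + \left(-763 + 558\right)} - 3715992\right) \left(-4789830 + \left(435 - 4188\right)\right) = \left(2 \cdot 1783 \frac{1}{-2078 - 205} - 3715992\right) \left(-4789830 - 3753\right) = \left(2 \cdot 1783 \frac{1}{-2283} - 3715992\right) \left(-4793583\right) = \left(2 \cdot 1783 \left(- \frac{1}{2283}\right) - 3715992\right) \left(-4793583\right) = \left(- \frac{3566}{2283} - 3715992\right) \left(-4793583\right) = \left(- \frac{8483613302}{2283}\right) \left(-4793583\right) = \frac{13555634834347022}{761}$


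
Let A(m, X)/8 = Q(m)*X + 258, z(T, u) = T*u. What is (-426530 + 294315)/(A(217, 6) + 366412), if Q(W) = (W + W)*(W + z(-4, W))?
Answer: 132215/13193156 ≈ 0.010021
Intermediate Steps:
Q(W) = -6*W**2 (Q(W) = (W + W)*(W - 4*W) = (2*W)*(-3*W) = -6*W**2)
A(m, X) = 2064 - 48*X*m**2 (A(m, X) = 8*((-6*m**2)*X + 258) = 8*(-6*X*m**2 + 258) = 8*(258 - 6*X*m**2) = 2064 - 48*X*m**2)
(-426530 + 294315)/(A(217, 6) + 366412) = (-426530 + 294315)/((2064 - 48*6*217**2) + 366412) = -132215/((2064 - 48*6*47089) + 366412) = -132215/((2064 - 13561632) + 366412) = -132215/(-13559568 + 366412) = -132215/(-13193156) = -132215*(-1/13193156) = 132215/13193156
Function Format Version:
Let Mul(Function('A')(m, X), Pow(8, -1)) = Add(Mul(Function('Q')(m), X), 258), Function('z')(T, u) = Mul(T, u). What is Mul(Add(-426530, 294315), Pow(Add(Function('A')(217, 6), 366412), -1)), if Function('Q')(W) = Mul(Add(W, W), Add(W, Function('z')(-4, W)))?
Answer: Rational(132215, 13193156) ≈ 0.010021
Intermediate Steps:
Function('Q')(W) = Mul(-6, Pow(W, 2)) (Function('Q')(W) = Mul(Add(W, W), Add(W, Mul(-4, W))) = Mul(Mul(2, W), Mul(-3, W)) = Mul(-6, Pow(W, 2)))
Function('A')(m, X) = Add(2064, Mul(-48, X, Pow(m, 2))) (Function('A')(m, X) = Mul(8, Add(Mul(Mul(-6, Pow(m, 2)), X), 258)) = Mul(8, Add(Mul(-6, X, Pow(m, 2)), 258)) = Mul(8, Add(258, Mul(-6, X, Pow(m, 2)))) = Add(2064, Mul(-48, X, Pow(m, 2))))
Mul(Add(-426530, 294315), Pow(Add(Function('A')(217, 6), 366412), -1)) = Mul(Add(-426530, 294315), Pow(Add(Add(2064, Mul(-48, 6, Pow(217, 2))), 366412), -1)) = Mul(-132215, Pow(Add(Add(2064, Mul(-48, 6, 47089)), 366412), -1)) = Mul(-132215, Pow(Add(Add(2064, -13561632), 366412), -1)) = Mul(-132215, Pow(Add(-13559568, 366412), -1)) = Mul(-132215, Pow(-13193156, -1)) = Mul(-132215, Rational(-1, 13193156)) = Rational(132215, 13193156)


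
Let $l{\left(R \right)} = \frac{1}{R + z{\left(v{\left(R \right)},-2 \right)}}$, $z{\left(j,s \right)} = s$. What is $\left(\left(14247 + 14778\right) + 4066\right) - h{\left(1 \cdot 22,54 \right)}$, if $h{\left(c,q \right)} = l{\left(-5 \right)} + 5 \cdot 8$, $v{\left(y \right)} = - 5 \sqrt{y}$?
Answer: $\frac{231358}{7} \approx 33051.0$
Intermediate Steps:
$l{\left(R \right)} = \frac{1}{-2 + R}$ ($l{\left(R \right)} = \frac{1}{R - 2} = \frac{1}{-2 + R}$)
$h{\left(c,q \right)} = \frac{279}{7}$ ($h{\left(c,q \right)} = \frac{1}{-2 - 5} + 5 \cdot 8 = \frac{1}{-7} + 40 = - \frac{1}{7} + 40 = \frac{279}{7}$)
$\left(\left(14247 + 14778\right) + 4066\right) - h{\left(1 \cdot 22,54 \right)} = \left(\left(14247 + 14778\right) + 4066\right) - \frac{279}{7} = \left(29025 + 4066\right) - \frac{279}{7} = 33091 - \frac{279}{7} = \frac{231358}{7}$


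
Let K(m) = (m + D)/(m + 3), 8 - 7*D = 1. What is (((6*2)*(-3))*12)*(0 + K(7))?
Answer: -1728/5 ≈ -345.60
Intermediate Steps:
D = 1 (D = 8/7 - ⅐*1 = 8/7 - ⅐ = 1)
K(m) = (1 + m)/(3 + m) (K(m) = (m + 1)/(m + 3) = (1 + m)/(3 + m))
(((6*2)*(-3))*12)*(0 + K(7)) = (((6*2)*(-3))*12)*(0 + (1 + 7)/(3 + 7)) = ((12*(-3))*12)*(0 + 8/10) = (-36*12)*(0 + (⅒)*8) = -432*(0 + ⅘) = -432*⅘ = -1728/5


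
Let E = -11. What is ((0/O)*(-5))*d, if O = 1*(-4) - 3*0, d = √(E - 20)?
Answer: 0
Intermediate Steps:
d = I*√31 (d = √(-11 - 20) = √(-31) = I*√31 ≈ 5.5678*I)
O = -4 (O = -4 + 0 = -4)
((0/O)*(-5))*d = ((0/(-4))*(-5))*(I*√31) = ((0*(-¼))*(-5))*(I*√31) = (0*(-5))*(I*√31) = 0*(I*√31) = 0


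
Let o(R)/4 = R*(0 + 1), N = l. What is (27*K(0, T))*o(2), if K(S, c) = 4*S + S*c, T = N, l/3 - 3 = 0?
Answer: 0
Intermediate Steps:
l = 9 (l = 9 + 3*0 = 9 + 0 = 9)
N = 9
T = 9
o(R) = 4*R (o(R) = 4*(R*(0 + 1)) = 4*(R*1) = 4*R)
(27*K(0, T))*o(2) = (27*(0*(4 + 9)))*(4*2) = (27*(0*13))*8 = (27*0)*8 = 0*8 = 0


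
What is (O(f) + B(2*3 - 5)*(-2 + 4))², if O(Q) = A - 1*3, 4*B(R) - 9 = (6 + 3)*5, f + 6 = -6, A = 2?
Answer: 676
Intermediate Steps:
f = -12 (f = -6 - 6 = -12)
B(R) = 27/2 (B(R) = 9/4 + ((6 + 3)*5)/4 = 9/4 + (9*5)/4 = 9/4 + (¼)*45 = 9/4 + 45/4 = 27/2)
O(Q) = -1 (O(Q) = 2 - 1*3 = 2 - 3 = -1)
(O(f) + B(2*3 - 5)*(-2 + 4))² = (-1 + 27*(-2 + 4)/2)² = (-1 + (27/2)*2)² = (-1 + 27)² = 26² = 676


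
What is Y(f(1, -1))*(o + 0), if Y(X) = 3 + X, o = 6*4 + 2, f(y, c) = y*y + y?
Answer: 130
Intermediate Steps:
f(y, c) = y + y² (f(y, c) = y² + y = y + y²)
o = 26 (o = 24 + 2 = 26)
Y(f(1, -1))*(o + 0) = (3 + 1*(1 + 1))*(26 + 0) = (3 + 1*2)*26 = (3 + 2)*26 = 5*26 = 130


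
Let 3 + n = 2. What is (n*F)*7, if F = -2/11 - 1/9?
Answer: 203/99 ≈ 2.0505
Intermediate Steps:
n = -1 (n = -3 + 2 = -1)
F = -29/99 (F = -2*1/11 - 1*⅑ = -2/11 - ⅑ = -29/99 ≈ -0.29293)
(n*F)*7 = -1*(-29/99)*7 = (29/99)*7 = 203/99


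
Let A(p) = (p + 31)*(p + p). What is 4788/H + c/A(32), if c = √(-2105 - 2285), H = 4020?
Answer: 399/335 + I*√4390/4032 ≈ 1.191 + 0.016433*I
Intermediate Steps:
c = I*√4390 (c = √(-4390) = I*√4390 ≈ 66.257*I)
A(p) = 2*p*(31 + p) (A(p) = (31 + p)*(2*p) = 2*p*(31 + p))
4788/H + c/A(32) = 4788/4020 + (I*√4390)/((2*32*(31 + 32))) = 4788*(1/4020) + (I*√4390)/((2*32*63)) = 399/335 + (I*√4390)/4032 = 399/335 + (I*√4390)*(1/4032) = 399/335 + I*√4390/4032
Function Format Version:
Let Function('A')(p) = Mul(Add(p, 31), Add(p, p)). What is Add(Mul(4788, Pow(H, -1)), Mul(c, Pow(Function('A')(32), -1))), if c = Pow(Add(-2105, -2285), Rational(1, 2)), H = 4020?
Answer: Add(Rational(399, 335), Mul(Rational(1, 4032), I, Pow(4390, Rational(1, 2)))) ≈ Add(1.1910, Mul(0.016433, I))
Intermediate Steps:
c = Mul(I, Pow(4390, Rational(1, 2))) (c = Pow(-4390, Rational(1, 2)) = Mul(I, Pow(4390, Rational(1, 2))) ≈ Mul(66.257, I))
Function('A')(p) = Mul(2, p, Add(31, p)) (Function('A')(p) = Mul(Add(31, p), Mul(2, p)) = Mul(2, p, Add(31, p)))
Add(Mul(4788, Pow(H, -1)), Mul(c, Pow(Function('A')(32), -1))) = Add(Mul(4788, Pow(4020, -1)), Mul(Mul(I, Pow(4390, Rational(1, 2))), Pow(Mul(2, 32, Add(31, 32)), -1))) = Add(Mul(4788, Rational(1, 4020)), Mul(Mul(I, Pow(4390, Rational(1, 2))), Pow(Mul(2, 32, 63), -1))) = Add(Rational(399, 335), Mul(Mul(I, Pow(4390, Rational(1, 2))), Pow(4032, -1))) = Add(Rational(399, 335), Mul(Mul(I, Pow(4390, Rational(1, 2))), Rational(1, 4032))) = Add(Rational(399, 335), Mul(Rational(1, 4032), I, Pow(4390, Rational(1, 2))))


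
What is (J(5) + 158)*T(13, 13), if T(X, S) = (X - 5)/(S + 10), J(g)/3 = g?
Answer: 1384/23 ≈ 60.174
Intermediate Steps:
J(g) = 3*g
T(X, S) = (-5 + X)/(10 + S)
(J(5) + 158)*T(13, 13) = (3*5 + 158)*((-5 + 13)/(10 + 13)) = (15 + 158)*(8/23) = 173*((1/23)*8) = 173*(8/23) = 1384/23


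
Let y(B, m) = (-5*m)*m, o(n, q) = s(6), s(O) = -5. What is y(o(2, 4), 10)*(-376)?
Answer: 188000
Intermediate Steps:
o(n, q) = -5
y(B, m) = -5*m**2
y(o(2, 4), 10)*(-376) = -5*10**2*(-376) = -5*100*(-376) = -500*(-376) = 188000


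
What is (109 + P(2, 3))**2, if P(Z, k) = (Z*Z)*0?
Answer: 11881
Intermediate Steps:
P(Z, k) = 0 (P(Z, k) = Z**2*0 = 0)
(109 + P(2, 3))**2 = (109 + 0)**2 = 109**2 = 11881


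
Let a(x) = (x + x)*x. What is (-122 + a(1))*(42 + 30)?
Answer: -8640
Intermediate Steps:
a(x) = 2*x² (a(x) = (2*x)*x = 2*x²)
(-122 + a(1))*(42 + 30) = (-122 + 2*1²)*(42 + 30) = (-122 + 2*1)*72 = (-122 + 2)*72 = -120*72 = -8640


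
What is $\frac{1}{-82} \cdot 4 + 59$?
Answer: $\frac{2417}{41} \approx 58.951$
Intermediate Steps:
$\frac{1}{-82} \cdot 4 + 59 = \left(- \frac{1}{82}\right) 4 + 59 = - \frac{2}{41} + 59 = \frac{2417}{41}$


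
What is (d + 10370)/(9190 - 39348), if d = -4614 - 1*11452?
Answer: 2848/15079 ≈ 0.18887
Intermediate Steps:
d = -16066 (d = -4614 - 11452 = -16066)
(d + 10370)/(9190 - 39348) = (-16066 + 10370)/(9190 - 39348) = -5696/(-30158) = -5696*(-1/30158) = 2848/15079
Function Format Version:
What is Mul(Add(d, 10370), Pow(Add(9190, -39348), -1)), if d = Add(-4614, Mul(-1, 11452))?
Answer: Rational(2848, 15079) ≈ 0.18887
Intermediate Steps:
d = -16066 (d = Add(-4614, -11452) = -16066)
Mul(Add(d, 10370), Pow(Add(9190, -39348), -1)) = Mul(Add(-16066, 10370), Pow(Add(9190, -39348), -1)) = Mul(-5696, Pow(-30158, -1)) = Mul(-5696, Rational(-1, 30158)) = Rational(2848, 15079)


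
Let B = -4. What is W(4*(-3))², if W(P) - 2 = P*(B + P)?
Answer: 37636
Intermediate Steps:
W(P) = 2 + P*(-4 + P)
W(4*(-3))² = (2 + (4*(-3))² - 16*(-3))² = (2 + (-12)² - 4*(-12))² = (2 + 144 + 48)² = 194² = 37636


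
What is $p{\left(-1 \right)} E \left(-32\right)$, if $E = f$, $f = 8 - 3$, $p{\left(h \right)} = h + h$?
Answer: $320$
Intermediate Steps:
$p{\left(h \right)} = 2 h$
$f = 5$
$E = 5$
$p{\left(-1 \right)} E \left(-32\right) = 2 \left(-1\right) 5 \left(-32\right) = \left(-2\right) 5 \left(-32\right) = \left(-10\right) \left(-32\right) = 320$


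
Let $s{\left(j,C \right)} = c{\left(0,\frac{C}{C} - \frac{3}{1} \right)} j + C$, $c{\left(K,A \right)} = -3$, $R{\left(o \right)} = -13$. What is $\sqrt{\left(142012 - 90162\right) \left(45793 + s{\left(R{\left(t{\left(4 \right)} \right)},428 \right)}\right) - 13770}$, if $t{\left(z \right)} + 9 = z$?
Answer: $3 \sqrt{266507470} \approx 48975.0$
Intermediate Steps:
$t{\left(z \right)} = -9 + z$
$s{\left(j,C \right)} = C - 3 j$ ($s{\left(j,C \right)} = - 3 j + C = C - 3 j$)
$\sqrt{\left(142012 - 90162\right) \left(45793 + s{\left(R{\left(t{\left(4 \right)} \right)},428 \right)}\right) - 13770} = \sqrt{\left(142012 - 90162\right) \left(45793 + \left(428 - -39\right)\right) - 13770} = \sqrt{51850 \left(45793 + \left(428 + 39\right)\right) - 13770} = \sqrt{51850 \left(45793 + 467\right) - 13770} = \sqrt{51850 \cdot 46260 - 13770} = \sqrt{2398581000 - 13770} = \sqrt{2398567230} = 3 \sqrt{266507470}$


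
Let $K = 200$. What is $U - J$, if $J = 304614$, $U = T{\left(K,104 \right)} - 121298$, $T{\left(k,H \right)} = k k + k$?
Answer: $-385712$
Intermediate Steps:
$T{\left(k,H \right)} = k + k^{2}$ ($T{\left(k,H \right)} = k^{2} + k = k + k^{2}$)
$U = -81098$ ($U = 200 \left(1 + 200\right) - 121298 = 200 \cdot 201 - 121298 = 40200 - 121298 = -81098$)
$U - J = -81098 - 304614 = -385712$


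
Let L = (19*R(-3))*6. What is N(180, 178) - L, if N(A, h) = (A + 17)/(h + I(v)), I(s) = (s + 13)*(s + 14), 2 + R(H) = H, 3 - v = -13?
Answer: 597557/1048 ≈ 570.19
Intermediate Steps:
v = 16 (v = 3 - 1*(-13) = 3 + 13 = 16)
R(H) = -2 + H
I(s) = (13 + s)*(14 + s)
N(A, h) = (17 + A)/(870 + h) (N(A, h) = (A + 17)/(h + (182 + 16**2 + 27*16)) = (17 + A)/(h + (182 + 256 + 432)) = (17 + A)/(h + 870) = (17 + A)/(870 + h))
L = -570 (L = (19*(-2 - 3))*6 = (19*(-5))*6 = -95*6 = -570)
N(180, 178) - L = (17 + 180)/(870 + 178) - 1*(-570) = 197/1048 + 570 = 597557/1048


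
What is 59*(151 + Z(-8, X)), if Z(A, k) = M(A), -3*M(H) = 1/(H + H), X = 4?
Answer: 427691/48 ≈ 8910.2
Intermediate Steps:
M(H) = -1/(6*H) (M(H) = -1/(3*(H + H)) = -1/(2*H)/3 = -1/(6*H))
Z(A, k) = -1/(6*A)
59*(151 + Z(-8, X)) = 59*(151 - 1/6/(-8)) = 59*(151 - 1/6*(-1/8)) = 59*(151 + 1/48) = 59*(7249/48) = 427691/48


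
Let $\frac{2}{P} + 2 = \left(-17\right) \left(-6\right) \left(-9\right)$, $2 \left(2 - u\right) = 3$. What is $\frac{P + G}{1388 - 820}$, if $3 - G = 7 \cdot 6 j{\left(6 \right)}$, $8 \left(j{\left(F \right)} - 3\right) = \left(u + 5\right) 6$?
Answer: $- \frac{34069}{65320} \approx -0.52157$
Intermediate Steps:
$u = \frac{1}{2}$ ($u = 2 - \frac{3}{2} = \frac{1}{2} \approx 0.5$)
$j{\left(F \right)} = \frac{57}{8}$ ($j{\left(F \right)} = 3 + \frac{\left(\frac{1}{2} + 5\right) 6}{8} = 3 + \frac{\frac{11}{2} \cdot 6}{8} = 3 + \frac{1}{8} \cdot 33 = 3 + \frac{33}{8} = \frac{57}{8}$)
$P = - \frac{1}{460}$ ($P = \frac{2}{-2 + \left(-17\right) \left(-6\right) \left(-9\right)} = \frac{2}{-2 + 102 \left(-9\right)} = \frac{2}{-2 - 918} = \frac{2}{-920} = 2 \left(- \frac{1}{920}\right) = - \frac{1}{460} \approx -0.0021739$)
$G = - \frac{1185}{4}$ ($G = 3 - 7 \cdot 6 \cdot \frac{57}{8} = 3 - 42 \cdot \frac{57}{8} = 3 - \frac{1197}{4} = - \frac{1185}{4} \approx -296.25$)
$\frac{P + G}{1388 - 820} = \frac{- \frac{1}{460} - \frac{1185}{4}}{1388 - 820} = - \frac{34069}{115 \cdot 568} = \left(- \frac{34069}{115}\right) \frac{1}{568} = - \frac{34069}{65320}$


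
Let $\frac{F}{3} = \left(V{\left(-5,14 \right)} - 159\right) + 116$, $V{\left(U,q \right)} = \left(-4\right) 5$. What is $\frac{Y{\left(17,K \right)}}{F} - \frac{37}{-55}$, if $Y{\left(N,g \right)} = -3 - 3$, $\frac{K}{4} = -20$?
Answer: $\frac{2441}{3465} \approx 0.70447$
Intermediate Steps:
$K = -80$ ($K = 4 \left(-20\right) = -80$)
$V{\left(U,q \right)} = -20$
$Y{\left(N,g \right)} = -6$
$F = -189$ ($F = 3 \left(\left(-20 - 159\right) + 116\right) = 3 \left(-179 + 116\right) = 3 \left(-63\right) = -189$)
$\frac{Y{\left(17,K \right)}}{F} - \frac{37}{-55} = - \frac{6}{-189} - \frac{37}{-55} = \left(-6\right) \left(- \frac{1}{189}\right) - - \frac{37}{55} = \frac{2}{63} + \frac{37}{55} = \frac{2441}{3465}$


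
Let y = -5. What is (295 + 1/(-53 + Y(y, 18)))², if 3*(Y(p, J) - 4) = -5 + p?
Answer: 2144801344/24649 ≈ 87014.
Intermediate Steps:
Y(p, J) = 7/3 + p/3 (Y(p, J) = 4 + (-5 + p)/3 = 4 + (-5/3 + p/3) = 7/3 + p/3)
(295 + 1/(-53 + Y(y, 18)))² = (295 + 1/(-53 + (7/3 + (⅓)*(-5))))² = (295 + 1/(-53 + (7/3 - 5/3)))² = (295 + 1/(-53 + ⅔))² = (295 + 1/(-157/3))² = (295 - 3/157)² = (46312/157)² = 2144801344/24649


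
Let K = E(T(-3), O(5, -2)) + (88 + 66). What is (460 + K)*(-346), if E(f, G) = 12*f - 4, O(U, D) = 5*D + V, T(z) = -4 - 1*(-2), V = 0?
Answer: -202756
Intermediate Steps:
T(z) = -2 (T(z) = -4 + 2 = -2)
O(U, D) = 5*D (O(U, D) = 5*D + 0 = 5*D)
E(f, G) = -4 + 12*f
K = 126 (K = (-4 + 12*(-2)) + (88 + 66) = (-4 - 24) + 154 = -28 + 154 = 126)
(460 + K)*(-346) = (460 + 126)*(-346) = 586*(-346) = -202756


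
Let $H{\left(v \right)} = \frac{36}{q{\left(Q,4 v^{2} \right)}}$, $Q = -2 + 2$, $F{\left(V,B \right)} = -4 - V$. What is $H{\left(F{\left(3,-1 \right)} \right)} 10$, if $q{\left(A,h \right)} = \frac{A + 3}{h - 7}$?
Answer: $22680$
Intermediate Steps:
$Q = 0$
$q{\left(A,h \right)} = \frac{3 + A}{-7 + h}$
$H{\left(v \right)} = -84 + 48 v^{2}$ ($H{\left(v \right)} = \frac{36}{\frac{1}{-7 + 4 v^{2}} \left(3 + 0\right)} = \frac{36}{\frac{1}{-7 + 4 v^{2}} \cdot 3} = \frac{36}{3 \frac{1}{-7 + 4 v^{2}}} = 36 \left(- \frac{7}{3} + \frac{4 v^{2}}{3}\right) = -84 + 48 v^{2}$)
$H{\left(F{\left(3,-1 \right)} \right)} 10 = \left(-84 + 48 \left(-4 - 3\right)^{2}\right) 10 = \left(-84 + 48 \left(-7\right)^{2}\right) 10 = \left(-84 + 48 \cdot 49\right) 10 = \left(-84 + 2352\right) 10 = 2268 \cdot 10 = 22680$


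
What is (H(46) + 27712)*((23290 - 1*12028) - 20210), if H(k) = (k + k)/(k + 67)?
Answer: -28021091504/113 ≈ -2.4797e+8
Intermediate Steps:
H(k) = 2*k/(67 + k) (H(k) = (2*k)/(67 + k) = 2*k/(67 + k))
(H(46) + 27712)*((23290 - 1*12028) - 20210) = (2*46/(67 + 46) + 27712)*((23290 - 1*12028) - 20210) = (2*46/113 + 27712)*((23290 - 12028) - 20210) = (2*46*(1/113) + 27712)*(11262 - 20210) = (92/113 + 27712)*(-8948) = (3131548/113)*(-8948) = -28021091504/113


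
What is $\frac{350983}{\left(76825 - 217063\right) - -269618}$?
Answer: $\frac{350983}{129380} \approx 2.7128$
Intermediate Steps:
$\frac{350983}{\left(76825 - 217063\right) - -269618} = \frac{350983}{-140238 + 269618} = \frac{350983}{129380}$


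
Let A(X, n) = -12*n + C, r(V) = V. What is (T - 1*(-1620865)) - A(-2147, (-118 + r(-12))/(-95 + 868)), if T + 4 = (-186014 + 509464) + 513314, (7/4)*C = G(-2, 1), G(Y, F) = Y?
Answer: 13298204139/5411 ≈ 2.4576e+6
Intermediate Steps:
C = -8/7 (C = (4/7)*(-2) = -8/7 ≈ -1.1429)
T = 836760 (T = -4 + ((-186014 + 509464) + 513314) = -4 + (323450 + 513314) = -4 + 836764 = 836760)
A(X, n) = -8/7 - 12*n (A(X, n) = -12*n - 8/7 = -8/7 - 12*n)
(T - 1*(-1620865)) - A(-2147, (-118 + r(-12))/(-95 + 868)) = (836760 - 1*(-1620865)) - (-8/7 - 12*(-118 - 12)/(-95 + 868)) = (836760 + 1620865) - (-8/7 - (-1560)/773) = 2457625 - (-8/7 - (-1560)/773) = 2457625 - (-8/7 - 12*(-130/773)) = 2457625 - (-8/7 + 1560/773) = 2457625 - 1*4736/5411 = 2457625 - 4736/5411 = 13298204139/5411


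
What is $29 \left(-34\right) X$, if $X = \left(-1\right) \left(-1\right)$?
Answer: $-986$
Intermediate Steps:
$X = 1$
$29 \left(-34\right) X = 29 \left(-34\right) 1 = \left(-986\right) 1 = -986$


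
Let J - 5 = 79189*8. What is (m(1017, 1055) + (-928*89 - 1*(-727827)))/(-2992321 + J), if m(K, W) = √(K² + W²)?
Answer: -645235/2358804 - 13*√12706/2358804 ≈ -0.27416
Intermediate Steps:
J = 633517 (J = 5 + 79189*8 = 5 + 633512 = 633517)
(m(1017, 1055) + (-928*89 - 1*(-727827)))/(-2992321 + J) = (√(1017² + 1055²) + (-928*89 - 1*(-727827)))/(-2992321 + 633517) = (√(1034289 + 1113025) + (-82592 + 727827))/(-2358804) = (√2147314 + 645235)*(-1/2358804) = (13*√12706 + 645235)*(-1/2358804) = (645235 + 13*√12706)*(-1/2358804) = -645235/2358804 - 13*√12706/2358804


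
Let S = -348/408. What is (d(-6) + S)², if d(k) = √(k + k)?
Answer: (29 - 68*I*√3)²/1156 ≈ -11.272 - 5.9093*I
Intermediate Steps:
d(k) = √2*√k (d(k) = √(2*k) = √2*√k)
S = -29/34 (S = -348*1/408 = -29/34 ≈ -0.85294)
(d(-6) + S)² = (√2*√(-6) - 29/34)² = (√2*(I*√6) - 29/34)² = (2*I*√3 - 29/34)² = (-29/34 + 2*I*√3)²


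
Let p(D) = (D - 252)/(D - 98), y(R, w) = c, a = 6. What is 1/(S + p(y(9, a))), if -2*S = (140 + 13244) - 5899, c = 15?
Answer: -166/620781 ≈ -0.00026741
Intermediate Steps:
y(R, w) = 15
p(D) = (-252 + D)/(-98 + D)
S = -7485/2 (S = -((140 + 13244) - 5899)/2 = -(13384 - 5899)/2 = -1/2*7485 = -7485/2 ≈ -3742.5)
1/(S + p(y(9, a))) = 1/(-7485/2 + (-252 + 15)/(-98 + 15)) = 1/(-7485/2 - 237/(-83)) = 1/(-7485/2 - 1/83*(-237)) = 1/(-7485/2 + 237/83) = 1/(-620781/166) = -166/620781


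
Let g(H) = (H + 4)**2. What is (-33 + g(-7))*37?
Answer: -888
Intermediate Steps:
g(H) = (4 + H)**2
(-33 + g(-7))*37 = (-33 + (4 - 7)**2)*37 = (-33 + (-3)**2)*37 = (-33 + 9)*37 = -24*37 = -888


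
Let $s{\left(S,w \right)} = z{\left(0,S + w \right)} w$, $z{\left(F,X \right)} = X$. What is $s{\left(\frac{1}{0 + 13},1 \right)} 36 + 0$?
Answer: $\frac{504}{13} \approx 38.769$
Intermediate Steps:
$s{\left(S,w \right)} = w \left(S + w\right)$ ($s{\left(S,w \right)} = \left(S + w\right) w = w \left(S + w\right)$)
$s{\left(\frac{1}{0 + 13},1 \right)} 36 + 0 = 1 \left(\frac{1}{0 + 13} + 1\right) 36 + 0 = 1 \left(\frac{1}{13} + 1\right) 36 + 0 = 1 \cdot \frac{14}{13} \cdot 36 + 0 = \frac{14}{13} \cdot 36 + 0 = \frac{504}{13} + 0 = \frac{504}{13}$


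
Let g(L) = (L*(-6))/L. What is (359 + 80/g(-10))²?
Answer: 1075369/9 ≈ 1.1949e+5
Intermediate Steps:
g(L) = -6 (g(L) = (-6*L)/L = -6)
(359 + 80/g(-10))² = (359 + 80/(-6))² = (359 + 80*(-⅙))² = (359 - 40/3)² = (1037/3)² = 1075369/9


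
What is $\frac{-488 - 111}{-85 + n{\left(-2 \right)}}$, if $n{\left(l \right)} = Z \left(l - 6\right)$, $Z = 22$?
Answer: $\frac{599}{261} \approx 2.295$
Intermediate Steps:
$n{\left(l \right)} = -132 + 22 l$ ($n{\left(l \right)} = 22 \left(l - 6\right) = 22 \left(-6 + l\right) = -132 + 22 l$)
$\frac{-488 - 111}{-85 + n{\left(-2 \right)}} = \frac{-488 - 111}{-85 + \left(-132 + 22 \left(-2\right)\right)} = - \frac{599}{-85 - 176} = - \frac{599}{-261} = \left(-599\right) \left(- \frac{1}{261}\right) = \frac{599}{261}$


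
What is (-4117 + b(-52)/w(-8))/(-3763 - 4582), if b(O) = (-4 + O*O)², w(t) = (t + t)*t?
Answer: -422689/66760 ≈ -6.3315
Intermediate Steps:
w(t) = 2*t² (w(t) = (2*t)*t = 2*t²)
b(O) = (-4 + O²)²
(-4117 + b(-52)/w(-8))/(-3763 - 4582) = (-4117 + (-4 + (-52)²)²/((2*(-8)²)))/(-3763 - 4582) = (-4117 + (-4 + 2704)²/((2*64)))/(-8345) = (-4117 + 2700²/128)*(-1/8345) = (-4117 + 7290000*(1/128))*(-1/8345) = (-4117 + 455625/8)*(-1/8345) = (422689/8)*(-1/8345) = -422689/66760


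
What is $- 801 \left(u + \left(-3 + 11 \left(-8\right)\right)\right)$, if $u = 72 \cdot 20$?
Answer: $-1080549$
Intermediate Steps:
$u = 1440$
$- 801 \left(u + \left(-3 + 11 \left(-8\right)\right)\right) = - 801 \left(1440 + \left(-3 + 11 \left(-8\right)\right)\right) = - 801 \left(1440 - 91\right) = \left(-801\right) 1349 = -1080549$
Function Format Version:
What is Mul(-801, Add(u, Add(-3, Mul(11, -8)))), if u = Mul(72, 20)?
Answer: -1080549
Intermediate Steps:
u = 1440
Mul(-801, Add(u, Add(-3, Mul(11, -8)))) = Mul(-801, Add(1440, Add(-3, Mul(11, -8)))) = Mul(-801, Add(1440, Add(-3, -88))) = Mul(-801, Add(1440, -91)) = Mul(-801, 1349) = -1080549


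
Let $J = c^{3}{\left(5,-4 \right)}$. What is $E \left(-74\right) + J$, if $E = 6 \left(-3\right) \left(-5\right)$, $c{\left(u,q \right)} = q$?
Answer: $-6724$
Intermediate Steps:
$E = 90$ ($E = \left(-18\right) \left(-5\right) = 90$)
$J = -64$ ($J = \left(-4\right)^{3} = -64$)
$E \left(-74\right) + J = 90 \left(-74\right) - 64 = -6660 - 64 = -6724$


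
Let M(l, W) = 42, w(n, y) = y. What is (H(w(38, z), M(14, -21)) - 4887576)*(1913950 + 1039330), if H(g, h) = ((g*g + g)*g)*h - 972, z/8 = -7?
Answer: -35831283882240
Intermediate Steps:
z = -56 (z = 8*(-7) = -56)
H(g, h) = -972 + g*h*(g + g²) (H(g, h) = ((g² + g)*g)*h - 972 = ((g + g²)*g)*h - 972 = (g*(g + g²))*h - 972 = g*h*(g + g²) - 972 = -972 + g*h*(g + g²))
(H(w(38, z), M(14, -21)) - 4887576)*(1913950 + 1039330) = ((-972 + 42*(-56)² + 42*(-56)³) - 4887576)*(1913950 + 1039330) = ((-972 + 42*3136 + 42*(-175616)) - 4887576)*2953280 = ((-972 + 131712 - 7375872) - 4887576)*2953280 = (-7245132 - 4887576)*2953280 = -12132708*2953280 = -35831283882240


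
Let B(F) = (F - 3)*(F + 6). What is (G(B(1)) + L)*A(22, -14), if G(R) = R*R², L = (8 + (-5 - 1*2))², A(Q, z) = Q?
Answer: -60346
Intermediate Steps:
L = 1 (L = (8 + (-5 - 2))² = (8 - 7)² = 1² = 1)
B(F) = (-3 + F)*(6 + F)
G(R) = R³
(G(B(1)) + L)*A(22, -14) = ((-18 + 1² + 3*1)³ + 1)*22 = ((-18 + 1 + 3)³ + 1)*22 = ((-14)³ + 1)*22 = (-2744 + 1)*22 = -2743*22 = -60346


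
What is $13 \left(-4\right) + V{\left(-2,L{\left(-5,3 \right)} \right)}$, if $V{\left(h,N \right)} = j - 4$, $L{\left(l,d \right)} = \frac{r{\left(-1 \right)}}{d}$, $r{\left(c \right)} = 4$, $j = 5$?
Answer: $-51$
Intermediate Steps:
$L{\left(l,d \right)} = \frac{4}{d}$
$V{\left(h,N \right)} = 1$ ($V{\left(h,N \right)} = 5 - 4 = 1$)
$13 \left(-4\right) + V{\left(-2,L{\left(-5,3 \right)} \right)} = 13 \left(-4\right) + 1 = -52 + 1 = -51$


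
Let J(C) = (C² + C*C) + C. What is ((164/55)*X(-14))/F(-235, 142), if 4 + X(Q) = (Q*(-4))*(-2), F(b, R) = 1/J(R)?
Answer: -153980256/11 ≈ -1.3998e+7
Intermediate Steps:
J(C) = C + 2*C² (J(C) = (C² + C²) + C = 2*C² + C = C + 2*C²)
F(b, R) = 1/(R*(1 + 2*R))
X(Q) = -4 + 8*Q (X(Q) = -4 + (Q*(-4))*(-2) = -4 - 4*Q*(-2) = -4 + 8*Q)
((164/55)*X(-14))/F(-235, 142) = ((164/55)*(-4 + 8*(-14)))/((1/(142*(1 + 2*142)))) = ((164*(1/55))*(-4 - 112))/((1/(142*(1 + 284)))) = ((164/55)*(-116))/(((1/142)/285)) = -19024/(55*((1/142)*(1/285))) = -19024/(55*1/40470) = -19024/55*40470 = -153980256/11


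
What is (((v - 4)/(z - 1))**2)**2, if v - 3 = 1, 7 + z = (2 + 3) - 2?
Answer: 0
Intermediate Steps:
z = -4 (z = -7 + ((2 + 3) - 2) = -7 + (5 - 2) = -7 + 3 = -4)
v = 4 (v = 3 + 1 = 4)
(((v - 4)/(z - 1))**2)**2 = (((4 - 4)/(-4 - 1))**2)**2 = ((0/(-5))**2)**2 = ((0*(-1/5))**2)**2 = (0**2)**2 = 0**2 = 0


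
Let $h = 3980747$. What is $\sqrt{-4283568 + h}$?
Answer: $i \sqrt{302821} \approx 550.29 i$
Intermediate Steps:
$\sqrt{-4283568 + h} = \sqrt{-4283568 + 3980747} = \sqrt{-302821} = i \sqrt{302821}$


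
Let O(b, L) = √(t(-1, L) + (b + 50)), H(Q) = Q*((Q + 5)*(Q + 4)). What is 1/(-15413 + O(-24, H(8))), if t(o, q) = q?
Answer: -15413/237559295 - 7*√26/237559295 ≈ -6.5031e-5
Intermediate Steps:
H(Q) = Q*(4 + Q)*(5 + Q) (H(Q) = Q*((5 + Q)*(4 + Q)) = Q*((4 + Q)*(5 + Q)) = Q*(4 + Q)*(5 + Q))
O(b, L) = √(50 + L + b) (O(b, L) = √(L + (b + 50)) = √(L + (50 + b)) = √(50 + L + b))
1/(-15413 + O(-24, H(8))) = 1/(-15413 + √(50 + 8*(20 + 8² + 9*8) - 24)) = 1/(-15413 + √(50 + 8*(20 + 64 + 72) - 24)) = 1/(-15413 + √(50 + 8*156 - 24)) = 1/(-15413 + √(50 + 1248 - 24)) = 1/(-15413 + √1274) = 1/(-15413 + 7*√26)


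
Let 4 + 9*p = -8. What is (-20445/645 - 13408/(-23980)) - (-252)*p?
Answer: -94642809/257785 ≈ -367.14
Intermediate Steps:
p = -4/3 (p = -4/9 + (1/9)*(-8) = -4/9 - 8/9 = -4/3 ≈ -1.3333)
(-20445/645 - 13408/(-23980)) - (-252)*p = (-20445/645 - 13408/(-23980)) - (-252)*(-4)/3 = (-20445*1/645 - 13408*(-1/23980)) - 1*336 = (-1363/43 + 3352/5995) - 336 = -8027049/257785 - 336 = -94642809/257785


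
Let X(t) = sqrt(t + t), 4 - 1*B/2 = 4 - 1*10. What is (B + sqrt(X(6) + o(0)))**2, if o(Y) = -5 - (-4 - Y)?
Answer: (20 + sqrt(-1 + 2*sqrt(3)))**2 ≈ 465.25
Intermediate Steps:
B = 20 (B = 8 - 2*(4 - 1*10) = 8 - 2*(4 - 10) = 8 - 2*(-6) = 8 + 12 = 20)
o(Y) = -1 + Y (o(Y) = -5 + (4 + Y) = -1 + Y)
X(t) = sqrt(2)*sqrt(t) (X(t) = sqrt(2*t) = sqrt(2)*sqrt(t))
(B + sqrt(X(6) + o(0)))**2 = (20 + sqrt(sqrt(2)*sqrt(6) + (-1 + 0)))**2 = (20 + sqrt(2*sqrt(3) - 1))**2 = (20 + sqrt(-1 + 2*sqrt(3)))**2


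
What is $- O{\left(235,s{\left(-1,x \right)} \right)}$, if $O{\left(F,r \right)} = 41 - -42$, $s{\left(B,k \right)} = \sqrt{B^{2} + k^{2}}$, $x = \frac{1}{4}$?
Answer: $-83$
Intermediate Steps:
$x = \frac{1}{4} \approx 0.25$
$O{\left(F,r \right)} = 83$ ($O{\left(F,r \right)} = 41 + 42 = 83$)
$- O{\left(235,s{\left(-1,x \right)} \right)} = \left(-1\right) 83 = -83$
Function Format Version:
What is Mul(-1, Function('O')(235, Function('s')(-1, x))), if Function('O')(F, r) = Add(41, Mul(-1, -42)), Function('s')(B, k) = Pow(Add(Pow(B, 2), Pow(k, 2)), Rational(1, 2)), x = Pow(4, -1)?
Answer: -83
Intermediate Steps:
x = Rational(1, 4) ≈ 0.25000
Function('O')(F, r) = 83 (Function('O')(F, r) = Add(41, 42) = 83)
Mul(-1, Function('O')(235, Function('s')(-1, x))) = Mul(-1, 83) = -83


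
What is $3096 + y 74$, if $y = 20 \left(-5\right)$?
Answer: $-4304$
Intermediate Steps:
$y = -100$
$3096 + y 74 = 3096 - 7400 = -4304$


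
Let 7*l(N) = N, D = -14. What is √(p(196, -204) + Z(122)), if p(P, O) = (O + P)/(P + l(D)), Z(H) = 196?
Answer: 24*√3201/97 ≈ 13.999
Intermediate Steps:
l(N) = N/7
p(P, O) = (O + P)/(-2 + P) (p(P, O) = (O + P)/(P + (⅐)*(-14)) = (O + P)/(P - 2) = (O + P)/(-2 + P))
√(p(196, -204) + Z(122)) = √((-204 + 196)/(-2 + 196) + 196) = √(-8/194 + 196) = √((1/194)*(-8) + 196) = √(-4/97 + 196) = √(19008/97) = 24*√3201/97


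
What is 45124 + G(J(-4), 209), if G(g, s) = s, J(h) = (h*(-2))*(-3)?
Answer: 45333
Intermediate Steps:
J(h) = 6*h (J(h) = -2*h*(-3) = 6*h)
45124 + G(J(-4), 209) = 45124 + 209 = 45333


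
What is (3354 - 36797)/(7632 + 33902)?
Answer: -33443/41534 ≈ -0.80520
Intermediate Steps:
(3354 - 36797)/(7632 + 33902) = -33443/41534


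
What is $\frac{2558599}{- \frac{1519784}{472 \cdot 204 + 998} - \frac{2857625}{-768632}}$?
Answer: $- \frac{13666049791581032}{63581979267} \approx -2.1494 \cdot 10^{5}$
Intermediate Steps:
$\frac{2558599}{- \frac{1519784}{472 \cdot 204 + 998} - \frac{2857625}{-768632}} = \frac{2558599}{- \frac{1519784}{96288 + 998} - - \frac{2857625}{768632}} = \frac{2558599}{- \frac{1519784}{97286} + \frac{2857625}{768632}} = \frac{2558599}{\left(-1519784\right) \frac{1}{97286} + \frac{2857625}{768632}} = \frac{2558599}{- \frac{108556}{6949} + \frac{2857625}{768632}} = \frac{2558599}{- \frac{63581979267}{5341223768}} = 2558599 \left(- \frac{5341223768}{63581979267}\right) = - \frac{13666049791581032}{63581979267}$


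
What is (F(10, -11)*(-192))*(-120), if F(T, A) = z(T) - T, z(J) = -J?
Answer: -460800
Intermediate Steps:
F(T, A) = -2*T (F(T, A) = -T - T = -2*T)
(F(10, -11)*(-192))*(-120) = (-2*10*(-192))*(-120) = -20*(-192)*(-120) = 3840*(-120) = -460800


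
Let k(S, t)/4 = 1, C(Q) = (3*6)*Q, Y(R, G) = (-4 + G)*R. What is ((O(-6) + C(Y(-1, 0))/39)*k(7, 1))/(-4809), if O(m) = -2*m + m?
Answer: -136/20839 ≈ -0.0065262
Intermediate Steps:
Y(R, G) = R*(-4 + G)
C(Q) = 18*Q
O(m) = -m
k(S, t) = 4 (k(S, t) = 4*1 = 4)
((O(-6) + C(Y(-1, 0))/39)*k(7, 1))/(-4809) = ((-1*(-6) + (18*(-(-4 + 0)))/39)*4)/(-4809) = ((6 + (18*(-1*(-4)))*(1/39))*4)*(-1/4809) = ((6 + (18*4)*(1/39))*4)*(-1/4809) = ((6 + 72*(1/39))*4)*(-1/4809) = ((6 + 24/13)*4)*(-1/4809) = ((102/13)*4)*(-1/4809) = (408/13)*(-1/4809) = -136/20839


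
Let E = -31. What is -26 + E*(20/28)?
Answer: -337/7 ≈ -48.143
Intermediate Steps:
-26 + E*(20/28) = -26 - 620/28 = -26 - 31*5/7 = -26 - 155/7 = -337/7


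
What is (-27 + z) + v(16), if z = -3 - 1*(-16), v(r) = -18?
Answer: -32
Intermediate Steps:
z = 13 (z = -3 + 16 = 13)
(-27 + z) + v(16) = (-27 + 13) - 18 = -14 - 18 = -32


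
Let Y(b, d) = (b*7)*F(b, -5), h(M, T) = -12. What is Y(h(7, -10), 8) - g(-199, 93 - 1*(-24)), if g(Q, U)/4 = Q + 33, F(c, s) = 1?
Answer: 580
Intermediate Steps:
g(Q, U) = 132 + 4*Q (g(Q, U) = 4*(Q + 33) = 4*(33 + Q) = 132 + 4*Q)
Y(b, d) = 7*b (Y(b, d) = (b*7)*1 = (7*b)*1 = 7*b)
Y(h(7, -10), 8) - g(-199, 93 - 1*(-24)) = 7*(-12) - (132 + 4*(-199)) = -84 - (132 - 796) = -84 - 1*(-664) = -84 + 664 = 580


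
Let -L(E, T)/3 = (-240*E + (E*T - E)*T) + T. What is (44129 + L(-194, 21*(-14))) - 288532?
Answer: 50093659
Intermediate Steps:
L(E, T) = -3*T + 720*E - 3*T*(-E + E*T) (L(E, T) = -3*((-240*E + (E*T - E)*T) + T) = -3*((-240*E + (-E + E*T)*T) + T) = -3*((-240*E + T*(-E + E*T)) + T) = -3*(T - 240*E + T*(-E + E*T)) = -3*T + 720*E - 3*T*(-E + E*T))
(44129 + L(-194, 21*(-14))) - 288532 = (44129 + (-63*(-14) + 720*(-194) - 3*(-194)*(21*(-14))**2 + 3*(-194)*(21*(-14)))) - 288532 = (44129 + (-3*(-294) - 139680 - 3*(-194)*(-294)**2 + 3*(-194)*(-294))) - 288532 = (44129 + (882 - 139680 - 3*(-194)*86436 + 171108)) - 288532 = (44129 + (882 - 139680 + 50305752 + 171108)) - 288532 = (44129 + 50338062) - 288532 = 50382191 - 288532 = 50093659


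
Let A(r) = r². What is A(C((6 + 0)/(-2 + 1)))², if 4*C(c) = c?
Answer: 81/16 ≈ 5.0625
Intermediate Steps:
C(c) = c/4
A(C((6 + 0)/(-2 + 1)))² = ((((6 + 0)/(-2 + 1))/4)²)² = (((6/(-1))/4)²)² = (((6*(-1))/4)²)² = (((¼)*(-6))²)² = ((-3/2)²)² = (9/4)² = 81/16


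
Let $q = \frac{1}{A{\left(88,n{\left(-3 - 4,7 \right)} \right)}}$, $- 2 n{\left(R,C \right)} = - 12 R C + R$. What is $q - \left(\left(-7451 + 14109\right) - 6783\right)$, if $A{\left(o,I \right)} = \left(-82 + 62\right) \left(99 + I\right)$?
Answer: $\frac{478751}{3830} \approx 125.0$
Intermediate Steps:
$n{\left(R,C \right)} = - \frac{R}{2} + 6 C R$ ($n{\left(R,C \right)} = - \frac{- 12 R C + R}{2} = - \frac{- 12 C R + R}{2} = - \frac{R - 12 C R}{2} = - \frac{R}{2} + 6 C R$)
$A{\left(o,I \right)} = -1980 - 20 I$ ($A{\left(o,I \right)} = - 20 \left(99 + I\right) = -1980 - 20 I$)
$q = \frac{1}{3830}$ ($q = \frac{1}{-1980 - 20 \frac{\left(-3 - 4\right) \left(-1 + 12 \cdot 7\right)}{2}} = \frac{1}{-1980 - 20 \cdot \frac{1}{2} \left(-7\right) \left(-1 + 84\right)} = \frac{1}{-1980 - 20 \cdot \frac{1}{2} \left(-7\right) 83} = \frac{1}{-1980 - -5810} = \frac{1}{-1980 + 5810} = \frac{1}{3830} \approx 0.0002611$)
$q - \left(\left(-7451 + 14109\right) - 6783\right) = \frac{1}{3830} - \left(\left(-7451 + 14109\right) - 6783\right) = \frac{1}{3830} - \left(6658 - 6783\right) = \frac{1}{3830} - -125 = \frac{1}{3830} + 125 = \frac{478751}{3830}$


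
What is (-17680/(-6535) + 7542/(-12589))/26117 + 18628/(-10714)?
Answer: -4002268289930704/2302034121273887 ≈ -1.7386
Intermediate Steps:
(-17680/(-6535) + 7542/(-12589))/26117 + 18628/(-10714) = (-17680*(-1/6535) + 7542*(-1/12589))*(1/26117) + 18628*(-1/10714) = (3536/1307 - 7542/12589)*(1/26117) - 9314/5357 = (34657310/16453823)*(1/26117) - 9314/5357 = 34657310/429724495291 - 9314/5357 = -4002268289930704/2302034121273887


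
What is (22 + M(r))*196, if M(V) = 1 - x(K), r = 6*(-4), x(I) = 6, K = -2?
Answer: 3332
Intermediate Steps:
r = -24
M(V) = -5 (M(V) = 1 - 1*6 = 1 - 6 = -5)
(22 + M(r))*196 = (22 - 5)*196 = 17*196 = 3332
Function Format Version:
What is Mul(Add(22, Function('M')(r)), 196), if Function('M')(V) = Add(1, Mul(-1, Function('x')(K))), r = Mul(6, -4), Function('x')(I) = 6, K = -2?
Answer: 3332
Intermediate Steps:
r = -24
Function('M')(V) = -5 (Function('M')(V) = Add(1, Mul(-1, 6)) = Add(1, -6) = -5)
Mul(Add(22, Function('M')(r)), 196) = Mul(Add(22, -5), 196) = Mul(17, 196) = 3332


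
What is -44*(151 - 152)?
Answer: 44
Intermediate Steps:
-44*(151 - 152) = -44*(-1) = 44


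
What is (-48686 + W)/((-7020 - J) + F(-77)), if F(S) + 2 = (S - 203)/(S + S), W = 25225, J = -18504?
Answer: -258071/126322 ≈ -2.0430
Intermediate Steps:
F(S) = -2 + (-203 + S)/(2*S) (F(S) = -2 + (S - 203)/(S + S) = -2 + (-203 + S)/((2*S)) = -2 + (-203 + S)*(1/(2*S)) = -2 + (-203 + S)/(2*S))
(-48686 + W)/((-7020 - J) + F(-77)) = (-48686 + 25225)/((-7020 - 1*(-18504)) + (½)*(-203 - 3*(-77))/(-77)) = -23461/((-7020 + 18504) + (½)*(-1/77)*(-203 + 231)) = -23461/(11484 + (½)*(-1/77)*28) = -23461/(11484 - 2/11) = -23461/126322/11 = -23461*11/126322 = -258071/126322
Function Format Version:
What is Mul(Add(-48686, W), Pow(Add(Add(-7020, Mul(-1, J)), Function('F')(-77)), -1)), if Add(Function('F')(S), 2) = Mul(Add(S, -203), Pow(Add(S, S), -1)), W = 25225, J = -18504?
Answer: Rational(-258071, 126322) ≈ -2.0430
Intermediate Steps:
Function('F')(S) = Add(-2, Mul(Rational(1, 2), Pow(S, -1), Add(-203, S))) (Function('F')(S) = Add(-2, Mul(Add(S, -203), Pow(Add(S, S), -1))) = Add(-2, Mul(Add(-203, S), Pow(Mul(2, S), -1))) = Add(-2, Mul(Add(-203, S), Mul(Rational(1, 2), Pow(S, -1)))) = Add(-2, Mul(Rational(1, 2), Pow(S, -1), Add(-203, S))))
Mul(Add(-48686, W), Pow(Add(Add(-7020, Mul(-1, J)), Function('F')(-77)), -1)) = Mul(Add(-48686, 25225), Pow(Add(Add(-7020, Mul(-1, -18504)), Mul(Rational(1, 2), Pow(-77, -1), Add(-203, Mul(-3, -77)))), -1)) = Mul(-23461, Pow(Add(Add(-7020, 18504), Mul(Rational(1, 2), Rational(-1, 77), Add(-203, 231))), -1)) = Mul(-23461, Pow(Add(11484, Mul(Rational(1, 2), Rational(-1, 77), 28)), -1)) = Mul(-23461, Pow(Add(11484, Rational(-2, 11)), -1)) = Mul(-23461, Pow(Rational(126322, 11), -1)) = Mul(-23461, Rational(11, 126322)) = Rational(-258071, 126322)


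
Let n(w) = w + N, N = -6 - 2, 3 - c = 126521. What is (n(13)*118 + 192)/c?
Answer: -391/63259 ≈ -0.0061809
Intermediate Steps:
c = -126518 (c = 3 - 1*126521 = 3 - 126521 = -126518)
N = -8
n(w) = -8 + w (n(w) = w - 8 = -8 + w)
(n(13)*118 + 192)/c = ((-8 + 13)*118 + 192)/(-126518) = (5*118 + 192)*(-1/126518) = (590 + 192)*(-1/126518) = 782*(-1/126518) = -391/63259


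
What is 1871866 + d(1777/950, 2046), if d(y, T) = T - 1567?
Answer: 1872345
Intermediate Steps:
d(y, T) = -1567 + T
1871866 + d(1777/950, 2046) = 1871866 + (-1567 + 2046) = 1871866 + 479 = 1872345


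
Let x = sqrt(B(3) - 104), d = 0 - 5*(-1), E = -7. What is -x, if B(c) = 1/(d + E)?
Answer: -I*sqrt(418)/2 ≈ -10.223*I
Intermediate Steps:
d = 5 (d = 0 + 5 = 5)
B(c) = -1/2 (B(c) = 1/(5 - 7) = 1/(-2) = -1/2)
x = I*sqrt(418)/2 (x = sqrt(-1/2 - 104) = sqrt(-209/2) = I*sqrt(418)/2 ≈ 10.223*I)
-x = -I*sqrt(418)/2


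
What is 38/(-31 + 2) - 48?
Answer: -1430/29 ≈ -49.310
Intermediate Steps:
38/(-31 + 2) - 48 = 38/(-29) - 48 = -1/29*38 - 48 = -38/29 - 48 = -1430/29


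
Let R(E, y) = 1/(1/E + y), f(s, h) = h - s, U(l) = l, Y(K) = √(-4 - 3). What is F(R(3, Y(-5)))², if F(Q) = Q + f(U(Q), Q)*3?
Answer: 9/(1 + 3*I*√7)² ≈ -0.13623 - 0.034881*I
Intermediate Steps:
Y(K) = I*√7 (Y(K) = √(-7) = I*√7)
R(E, y) = 1/(y + 1/E)
F(Q) = Q (F(Q) = Q + (Q - Q)*3 = Q + 0*3 = Q + 0 = Q)
F(R(3, Y(-5)))² = (3/(1 + 3*(I*√7)))² = (3/(1 + 3*I*√7))² = 9/(1 + 3*I*√7)²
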